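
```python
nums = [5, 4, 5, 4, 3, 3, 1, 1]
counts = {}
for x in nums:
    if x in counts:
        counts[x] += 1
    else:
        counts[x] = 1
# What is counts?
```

Initial: counts = {}, nums = [5, 4, 5, 4, 3, 3, 1, 1]
See 5: counts = {5: 1}
See 4: counts = {5: 1, 4: 1}
See 5: counts = {5: 2, 4: 1}
See 4: counts = {5: 2, 4: 2}
See 3: counts = {5: 2, 4: 2, 3: 1}
See 3: counts = {5: 2, 4: 2, 3: 2}
See 1: counts = {5: 2, 4: 2, 3: 2, 1: 1}
See 1: counts = {5: 2, 4: 2, 3: 2, 1: 2}

{5: 2, 4: 2, 3: 2, 1: 2}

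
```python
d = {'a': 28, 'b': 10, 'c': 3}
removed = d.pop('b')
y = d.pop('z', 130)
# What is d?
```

After line 1: d = {'a': 28, 'b': 10, 'c': 3}
After line 2 (pop 'b' returns 10): d = {'a': 28, 'c': 3}, removed = 10
After line 3 (pop 'z' missing, returns default 130): d = {'a': 28, 'c': 3}, y = 130

{'a': 28, 'c': 3}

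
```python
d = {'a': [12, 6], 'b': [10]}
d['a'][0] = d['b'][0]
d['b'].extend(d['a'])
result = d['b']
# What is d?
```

After line 1: d = {'a': [12, 6], 'b': [10]}
After line 2 (a[0] = b[0] = 10): d = {'a': [10, 6], 'b': [10]}
After line 3 (b.extend(a) appends [10, 6]): d = {'a': [10, 6], 'b': [10, 10, 6]}
After line 4: result = d['b'] = [10, 10, 6]

{'a': [10, 6], 'b': [10, 10, 6]}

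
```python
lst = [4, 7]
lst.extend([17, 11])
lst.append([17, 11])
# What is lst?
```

After line 1: lst = [4, 7]
After line 2 (extend unpacks [17, 11]): lst = [4, 7, 17, 11]
After line 3 (append adds [17, 11] as single element): lst = [4, 7, 17, 11, [17, 11]]

[4, 7, 17, 11, [17, 11]]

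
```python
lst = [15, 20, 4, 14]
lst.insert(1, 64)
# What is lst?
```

[15, 64, 20, 4, 14]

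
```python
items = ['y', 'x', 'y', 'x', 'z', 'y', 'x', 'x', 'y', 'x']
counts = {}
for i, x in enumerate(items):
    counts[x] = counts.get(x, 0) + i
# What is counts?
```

Initial: counts = {}, items = ['y', 'x', 'y', 'x', 'z', 'y', 'x', 'x', 'y', 'x']
i=0, x='y': counts = {'y': 0}
i=1, x='x': counts = {'y': 0, 'x': 1}
i=2, x='y': counts = {'y': 2, 'x': 1}
i=3, x='x': counts = {'y': 2, 'x': 4}
i=4, x='z': counts = {'y': 2, 'x': 4, 'z': 4}
i=5, x='y': counts = {'y': 7, 'x': 4, 'z': 4}
i=6, x='x': counts = {'y': 7, 'x': 10, 'z': 4}
i=7, x='x': counts = {'y': 7, 'x': 17, 'z': 4}
i=8, x='y': counts = {'y': 15, 'x': 17, 'z': 4}
i=9, x='x': counts = {'y': 15, 'x': 26, 'z': 4}

{'y': 15, 'x': 26, 'z': 4}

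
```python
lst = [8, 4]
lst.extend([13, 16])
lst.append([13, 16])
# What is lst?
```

After line 1: lst = [8, 4]
After line 2 (extend unpacks [13, 16]): lst = [8, 4, 13, 16]
After line 3 (append adds [13, 16] as single element): lst = [8, 4, 13, 16, [13, 16]]

[8, 4, 13, 16, [13, 16]]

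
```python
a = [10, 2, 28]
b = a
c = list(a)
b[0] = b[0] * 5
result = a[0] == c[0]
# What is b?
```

After line 1: a = [10, 2, 28]
After line 2 (b = a, alias): a = [10, 2, 28], b = [10, 2, 28]
After line 3 (c = list(a) is a copy, new object): c = [10, 2, 28]
After line 4 (b[0] = 10 * 5 = 50; mutates shared a/b): a = b = [50, 2, 28], c = [10, 2, 28]
After line 5 (a[0] = 50, c[0] = 10; result = False)

[50, 2, 28]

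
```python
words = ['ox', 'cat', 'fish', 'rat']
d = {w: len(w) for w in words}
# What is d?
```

{'ox': 2, 'cat': 3, 'fish': 4, 'rat': 3}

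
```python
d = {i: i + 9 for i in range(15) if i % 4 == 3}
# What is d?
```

{3: 12, 7: 16, 11: 20}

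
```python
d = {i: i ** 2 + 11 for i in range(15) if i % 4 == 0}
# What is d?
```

{0: 11, 4: 27, 8: 75, 12: 155}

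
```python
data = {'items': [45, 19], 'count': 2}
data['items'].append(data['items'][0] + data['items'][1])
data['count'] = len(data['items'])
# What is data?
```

After line 1: data = {'items': [45, 19], 'count': 2}
After line 2 (append 45 + 19 = 64): data = {'items': [45, 19, 64], 'count': 2}
After line 3 (count = len(items) = 3): data = {'items': [45, 19, 64], 'count': 3}

{'items': [45, 19, 64], 'count': 3}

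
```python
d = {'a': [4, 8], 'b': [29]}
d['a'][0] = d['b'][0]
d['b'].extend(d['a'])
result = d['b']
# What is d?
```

After line 1: d = {'a': [4, 8], 'b': [29]}
After line 2 (a[0] = b[0] = 29): d = {'a': [29, 8], 'b': [29]}
After line 3 (b.extend(a) appends [29, 8]): d = {'a': [29, 8], 'b': [29, 29, 8]}
After line 4: result = d['b'] = [29, 29, 8]

{'a': [29, 8], 'b': [29, 29, 8]}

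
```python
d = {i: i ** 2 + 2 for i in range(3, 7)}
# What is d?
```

{3: 11, 4: 18, 5: 27, 6: 38}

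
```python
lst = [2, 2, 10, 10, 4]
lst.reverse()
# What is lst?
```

[4, 10, 10, 2, 2]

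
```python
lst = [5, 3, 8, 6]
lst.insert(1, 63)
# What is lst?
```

[5, 63, 3, 8, 6]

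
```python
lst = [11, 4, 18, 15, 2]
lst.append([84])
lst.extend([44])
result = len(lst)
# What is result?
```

After line 1: lst = [11, 4, 18, 15, 2]
After line 2 (append adds [84] as single element): lst = [11, 4, 18, 15, 2, [84]]
After line 3 (extend unpacks [44], adds 44): lst = [11, 4, 18, 15, 2, [84], 44]
After line 4: result = len(lst) = 7

7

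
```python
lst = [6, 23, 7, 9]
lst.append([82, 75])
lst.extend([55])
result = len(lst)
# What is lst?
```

After line 1: lst = [6, 23, 7, 9]
After line 2 (append adds [82, 75] as single element): lst = [6, 23, 7, 9, [82, 75]]
After line 3 (extend unpacks [55], adds 55): lst = [6, 23, 7, 9, [82, 75], 55]
After line 4: result = len(lst) = 6

[6, 23, 7, 9, [82, 75], 55]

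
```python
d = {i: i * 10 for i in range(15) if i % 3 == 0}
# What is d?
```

{0: 0, 3: 30, 6: 60, 9: 90, 12: 120}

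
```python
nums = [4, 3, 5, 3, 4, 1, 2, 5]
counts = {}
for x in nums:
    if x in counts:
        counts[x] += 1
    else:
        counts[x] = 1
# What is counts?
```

Initial: counts = {}, nums = [4, 3, 5, 3, 4, 1, 2, 5]
See 4: counts = {4: 1}
See 3: counts = {4: 1, 3: 1}
See 5: counts = {4: 1, 3: 1, 5: 1}
See 3: counts = {4: 1, 3: 2, 5: 1}
See 4: counts = {4: 2, 3: 2, 5: 1}
See 1: counts = {4: 2, 3: 2, 5: 1, 1: 1}
See 2: counts = {4: 2, 3: 2, 5: 1, 1: 1, 2: 1}
See 5: counts = {4: 2, 3: 2, 5: 2, 1: 1, 2: 1}

{4: 2, 3: 2, 5: 2, 1: 1, 2: 1}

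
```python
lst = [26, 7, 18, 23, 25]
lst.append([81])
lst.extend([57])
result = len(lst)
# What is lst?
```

After line 1: lst = [26, 7, 18, 23, 25]
After line 2 (append adds [81] as single element): lst = [26, 7, 18, 23, 25, [81]]
After line 3 (extend unpacks [57], adds 57): lst = [26, 7, 18, 23, 25, [81], 57]
After line 4: result = len(lst) = 7

[26, 7, 18, 23, 25, [81], 57]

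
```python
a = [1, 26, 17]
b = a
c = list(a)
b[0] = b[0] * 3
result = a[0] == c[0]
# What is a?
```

After line 1: a = [1, 26, 17]
After line 2 (b = a, alias): a = [1, 26, 17], b = [1, 26, 17]
After line 3 (c = list(a) is a copy, new object): c = [1, 26, 17]
After line 4 (b[0] = 1 * 3 = 3; mutates shared a/b): a = b = [3, 26, 17], c = [1, 26, 17]
After line 5 (a[0] = 3, c[0] = 1; result = False)

[3, 26, 17]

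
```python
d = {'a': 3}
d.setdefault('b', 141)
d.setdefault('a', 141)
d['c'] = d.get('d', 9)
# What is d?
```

After line 1: d = {'a': 3}
After line 2 (setdefault adds 'b'=141): d = {'a': 3, 'b': 141}
After line 3 (setdefault 'a' no-op, already exists): d = {'a': 3, 'b': 141}
After line 4 (get('d', 9) returns default since 'd' not in d): d = {'a': 3, 'b': 141, 'c': 9}

{'a': 3, 'b': 141, 'c': 9}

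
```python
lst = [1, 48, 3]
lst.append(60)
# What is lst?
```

[1, 48, 3, 60]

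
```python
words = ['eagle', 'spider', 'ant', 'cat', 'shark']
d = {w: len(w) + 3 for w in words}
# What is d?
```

{'eagle': 8, 'spider': 9, 'ant': 6, 'cat': 6, 'shark': 8}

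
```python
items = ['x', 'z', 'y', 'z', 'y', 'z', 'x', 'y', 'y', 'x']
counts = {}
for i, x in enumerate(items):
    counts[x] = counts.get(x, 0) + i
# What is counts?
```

Initial: counts = {}, items = ['x', 'z', 'y', 'z', 'y', 'z', 'x', 'y', 'y', 'x']
i=0, x='x': counts = {'x': 0}
i=1, x='z': counts = {'x': 0, 'z': 1}
i=2, x='y': counts = {'x': 0, 'z': 1, 'y': 2}
i=3, x='z': counts = {'x': 0, 'z': 4, 'y': 2}
i=4, x='y': counts = {'x': 0, 'z': 4, 'y': 6}
i=5, x='z': counts = {'x': 0, 'z': 9, 'y': 6}
i=6, x='x': counts = {'x': 6, 'z': 9, 'y': 6}
i=7, x='y': counts = {'x': 6, 'z': 9, 'y': 13}
i=8, x='y': counts = {'x': 6, 'z': 9, 'y': 21}
i=9, x='x': counts = {'x': 15, 'z': 9, 'y': 21}

{'x': 15, 'z': 9, 'y': 21}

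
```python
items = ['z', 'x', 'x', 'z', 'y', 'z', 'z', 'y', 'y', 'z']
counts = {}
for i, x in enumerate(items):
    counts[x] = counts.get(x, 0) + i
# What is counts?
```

Initial: counts = {}, items = ['z', 'x', 'x', 'z', 'y', 'z', 'z', 'y', 'y', 'z']
i=0, x='z': counts = {'z': 0}
i=1, x='x': counts = {'z': 0, 'x': 1}
i=2, x='x': counts = {'z': 0, 'x': 3}
i=3, x='z': counts = {'z': 3, 'x': 3}
i=4, x='y': counts = {'z': 3, 'x': 3, 'y': 4}
i=5, x='z': counts = {'z': 8, 'x': 3, 'y': 4}
i=6, x='z': counts = {'z': 14, 'x': 3, 'y': 4}
i=7, x='y': counts = {'z': 14, 'x': 3, 'y': 11}
i=8, x='y': counts = {'z': 14, 'x': 3, 'y': 19}
i=9, x='z': counts = {'z': 23, 'x': 3, 'y': 19}

{'z': 23, 'x': 3, 'y': 19}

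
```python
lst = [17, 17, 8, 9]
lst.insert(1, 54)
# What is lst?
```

[17, 54, 17, 8, 9]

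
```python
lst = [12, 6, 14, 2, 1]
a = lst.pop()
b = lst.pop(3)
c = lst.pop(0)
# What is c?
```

After line 1: lst = [12, 6, 14, 2, 1]
After line 2 (pop() -> a = 1): lst = [12, 6, 14, 2]
After line 3 (pop(3) -> b = 2): lst = [12, 6, 14]
After line 4 (pop(0) -> c = 12): lst = [6, 14]

12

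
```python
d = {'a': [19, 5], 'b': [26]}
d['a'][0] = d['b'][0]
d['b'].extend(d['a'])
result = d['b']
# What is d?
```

After line 1: d = {'a': [19, 5], 'b': [26]}
After line 2 (a[0] = b[0] = 26): d = {'a': [26, 5], 'b': [26]}
After line 3 (b.extend(a) appends [26, 5]): d = {'a': [26, 5], 'b': [26, 26, 5]}
After line 4: result = d['b'] = [26, 26, 5]

{'a': [26, 5], 'b': [26, 26, 5]}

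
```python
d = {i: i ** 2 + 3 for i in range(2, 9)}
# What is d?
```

{2: 7, 3: 12, 4: 19, 5: 28, 6: 39, 7: 52, 8: 67}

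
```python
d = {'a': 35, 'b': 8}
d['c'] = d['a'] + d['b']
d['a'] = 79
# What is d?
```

After line 1: d = {'a': 35, 'b': 8}
After line 2 (d['c'] = 35 + 8): d = {'a': 35, 'b': 8, 'c': 43}
After line 3: d = {'a': 79, 'b': 8, 'c': 43}

{'a': 79, 'b': 8, 'c': 43}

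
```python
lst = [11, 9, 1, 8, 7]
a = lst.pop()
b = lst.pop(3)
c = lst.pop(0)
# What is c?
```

After line 1: lst = [11, 9, 1, 8, 7]
After line 2 (pop() -> a = 7): lst = [11, 9, 1, 8]
After line 3 (pop(3) -> b = 8): lst = [11, 9, 1]
After line 4 (pop(0) -> c = 11): lst = [9, 1]

11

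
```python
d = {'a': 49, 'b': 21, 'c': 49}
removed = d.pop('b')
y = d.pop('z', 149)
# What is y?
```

After line 1: d = {'a': 49, 'b': 21, 'c': 49}
After line 2 (pop 'b' returns 21): d = {'a': 49, 'c': 49}, removed = 21
After line 3 (pop 'z' missing, returns default 149): d = {'a': 49, 'c': 49}, y = 149

149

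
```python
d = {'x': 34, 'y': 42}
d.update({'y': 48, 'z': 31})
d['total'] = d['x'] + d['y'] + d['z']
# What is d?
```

After line 1: d = {'x': 34, 'y': 42}
After line 2 (y overwritten, z added): d = {'x': 34, 'y': 48, 'z': 31}
After line 3 (total = 34 + 48 + 31 = 113): d = {'x': 34, 'y': 48, 'z': 31, 'total': 113}

{'x': 34, 'y': 48, 'z': 31, 'total': 113}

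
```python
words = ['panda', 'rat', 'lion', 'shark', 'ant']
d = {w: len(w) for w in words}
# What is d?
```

{'panda': 5, 'rat': 3, 'lion': 4, 'shark': 5, 'ant': 3}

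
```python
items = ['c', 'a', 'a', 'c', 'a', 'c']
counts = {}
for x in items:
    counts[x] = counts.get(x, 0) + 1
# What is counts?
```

Initial: counts = {}, items = ['c', 'a', 'a', 'c', 'a', 'c']
See 'c': counts = {'c': 1}
See 'a': counts = {'c': 1, 'a': 1}
See 'a': counts = {'c': 1, 'a': 2}
See 'c': counts = {'c': 2, 'a': 2}
See 'a': counts = {'c': 2, 'a': 3}
See 'c': counts = {'c': 3, 'a': 3}

{'c': 3, 'a': 3}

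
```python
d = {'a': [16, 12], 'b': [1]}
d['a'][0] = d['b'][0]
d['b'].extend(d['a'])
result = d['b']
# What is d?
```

After line 1: d = {'a': [16, 12], 'b': [1]}
After line 2 (a[0] = b[0] = 1): d = {'a': [1, 12], 'b': [1]}
After line 3 (b.extend(a) appends [1, 12]): d = {'a': [1, 12], 'b': [1, 1, 12]}
After line 4: result = d['b'] = [1, 1, 12]

{'a': [1, 12], 'b': [1, 1, 12]}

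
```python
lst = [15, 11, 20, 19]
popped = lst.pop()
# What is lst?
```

[15, 11, 20]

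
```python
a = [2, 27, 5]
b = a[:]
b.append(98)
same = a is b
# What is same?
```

After line 1: a = [2, 27, 5]
After line 2 (b = a[:] is a shallow copy, new object): a = [2, 27, 5], b = [2, 27, 5]
After line 3 (append only mutates b): a = [2, 27, 5], b = [2, 27, 5, 98]
After line 4 (same = a is b; different objects -> False): same = False

False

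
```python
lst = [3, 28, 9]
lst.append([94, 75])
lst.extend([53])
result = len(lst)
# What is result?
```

After line 1: lst = [3, 28, 9]
After line 2 (append adds [94, 75] as single element): lst = [3, 28, 9, [94, 75]]
After line 3 (extend unpacks [53], adds 53): lst = [3, 28, 9, [94, 75], 53]
After line 4: result = len(lst) = 5

5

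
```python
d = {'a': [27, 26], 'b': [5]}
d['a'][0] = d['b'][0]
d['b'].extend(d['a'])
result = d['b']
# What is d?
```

After line 1: d = {'a': [27, 26], 'b': [5]}
After line 2 (a[0] = b[0] = 5): d = {'a': [5, 26], 'b': [5]}
After line 3 (b.extend(a) appends [5, 26]): d = {'a': [5, 26], 'b': [5, 5, 26]}
After line 4: result = d['b'] = [5, 5, 26]

{'a': [5, 26], 'b': [5, 5, 26]}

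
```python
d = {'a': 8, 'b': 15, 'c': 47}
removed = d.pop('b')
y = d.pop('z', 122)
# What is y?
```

After line 1: d = {'a': 8, 'b': 15, 'c': 47}
After line 2 (pop 'b' returns 15): d = {'a': 8, 'c': 47}, removed = 15
After line 3 (pop 'z' missing, returns default 122): d = {'a': 8, 'c': 47}, y = 122

122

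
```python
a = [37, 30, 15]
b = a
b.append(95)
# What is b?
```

After line 1: a = [37, 30, 15]
After line 2 (b = a is an alias, same object): a = [37, 30, 15], b = [37, 30, 15]
After line 3 (b.append mutates the shared list): a = [37, 30, 15, 95], b = [37, 30, 15, 95]

[37, 30, 15, 95]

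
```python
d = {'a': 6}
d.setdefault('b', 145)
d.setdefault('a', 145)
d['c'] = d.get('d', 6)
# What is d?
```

After line 1: d = {'a': 6}
After line 2 (setdefault adds 'b'=145): d = {'a': 6, 'b': 145}
After line 3 (setdefault 'a' no-op, already exists): d = {'a': 6, 'b': 145}
After line 4 (get('d', 6) returns default since 'd' not in d): d = {'a': 6, 'b': 145, 'c': 6}

{'a': 6, 'b': 145, 'c': 6}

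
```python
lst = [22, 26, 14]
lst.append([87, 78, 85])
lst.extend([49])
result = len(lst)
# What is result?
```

After line 1: lst = [22, 26, 14]
After line 2 (append adds [87, 78, 85] as single element): lst = [22, 26, 14, [87, 78, 85]]
After line 3 (extend unpacks [49], adds 49): lst = [22, 26, 14, [87, 78, 85], 49]
After line 4: result = len(lst) = 5

5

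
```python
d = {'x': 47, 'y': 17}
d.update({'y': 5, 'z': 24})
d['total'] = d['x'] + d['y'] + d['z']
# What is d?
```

After line 1: d = {'x': 47, 'y': 17}
After line 2 (y overwritten, z added): d = {'x': 47, 'y': 5, 'z': 24}
After line 3 (total = 47 + 5 + 24 = 76): d = {'x': 47, 'y': 5, 'z': 24, 'total': 76}

{'x': 47, 'y': 5, 'z': 24, 'total': 76}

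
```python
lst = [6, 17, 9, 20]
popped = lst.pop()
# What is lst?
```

[6, 17, 9]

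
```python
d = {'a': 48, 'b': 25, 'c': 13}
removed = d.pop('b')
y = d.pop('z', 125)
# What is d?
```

After line 1: d = {'a': 48, 'b': 25, 'c': 13}
After line 2 (pop 'b' returns 25): d = {'a': 48, 'c': 13}, removed = 25
After line 3 (pop 'z' missing, returns default 125): d = {'a': 48, 'c': 13}, y = 125

{'a': 48, 'c': 13}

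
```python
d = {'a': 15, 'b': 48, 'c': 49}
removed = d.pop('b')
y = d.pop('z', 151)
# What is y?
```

After line 1: d = {'a': 15, 'b': 48, 'c': 49}
After line 2 (pop 'b' returns 48): d = {'a': 15, 'c': 49}, removed = 48
After line 3 (pop 'z' missing, returns default 151): d = {'a': 15, 'c': 49}, y = 151

151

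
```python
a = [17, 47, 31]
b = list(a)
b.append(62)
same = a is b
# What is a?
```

After line 1: a = [17, 47, 31]
After line 2 (b = list(a) is a shallow copy, new object): a = [17, 47, 31], b = [17, 47, 31]
After line 3 (append only mutates b): a = [17, 47, 31], b = [17, 47, 31, 62]
After line 4 (same = a is b; different objects -> False): same = False

[17, 47, 31]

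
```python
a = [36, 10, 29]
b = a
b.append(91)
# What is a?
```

After line 1: a = [36, 10, 29]
After line 2 (b = a is an alias, same object): a = [36, 10, 29], b = [36, 10, 29]
After line 3 (b.append mutates the shared list): a = [36, 10, 29, 91], b = [36, 10, 29, 91]

[36, 10, 29, 91]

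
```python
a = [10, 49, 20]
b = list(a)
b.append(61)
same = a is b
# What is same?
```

After line 1: a = [10, 49, 20]
After line 2 (b = list(a) is a shallow copy, new object): a = [10, 49, 20], b = [10, 49, 20]
After line 3 (append only mutates b): a = [10, 49, 20], b = [10, 49, 20, 61]
After line 4 (same = a is b; different objects -> False): same = False

False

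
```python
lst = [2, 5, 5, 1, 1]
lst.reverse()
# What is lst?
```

[1, 1, 5, 5, 2]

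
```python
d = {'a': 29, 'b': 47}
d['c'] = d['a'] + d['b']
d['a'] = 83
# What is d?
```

After line 1: d = {'a': 29, 'b': 47}
After line 2 (d['c'] = 29 + 47): d = {'a': 29, 'b': 47, 'c': 76}
After line 3: d = {'a': 83, 'b': 47, 'c': 76}

{'a': 83, 'b': 47, 'c': 76}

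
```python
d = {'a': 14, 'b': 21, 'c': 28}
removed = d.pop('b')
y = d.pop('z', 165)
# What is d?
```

After line 1: d = {'a': 14, 'b': 21, 'c': 28}
After line 2 (pop 'b' returns 21): d = {'a': 14, 'c': 28}, removed = 21
After line 3 (pop 'z' missing, returns default 165): d = {'a': 14, 'c': 28}, y = 165

{'a': 14, 'c': 28}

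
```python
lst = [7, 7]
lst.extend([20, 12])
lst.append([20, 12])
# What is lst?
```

After line 1: lst = [7, 7]
After line 2 (extend unpacks [20, 12]): lst = [7, 7, 20, 12]
After line 3 (append adds [20, 12] as single element): lst = [7, 7, 20, 12, [20, 12]]

[7, 7, 20, 12, [20, 12]]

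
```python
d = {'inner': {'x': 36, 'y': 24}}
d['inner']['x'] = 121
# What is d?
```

After line 1: d = {'inner': {'x': 36, 'y': 24}}
After line 2 (inner x overwritten): d = {'inner': {'x': 121, 'y': 24}}

{'inner': {'x': 121, 'y': 24}}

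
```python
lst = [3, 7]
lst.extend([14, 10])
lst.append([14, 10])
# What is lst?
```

After line 1: lst = [3, 7]
After line 2 (extend unpacks [14, 10]): lst = [3, 7, 14, 10]
After line 3 (append adds [14, 10] as single element): lst = [3, 7, 14, 10, [14, 10]]

[3, 7, 14, 10, [14, 10]]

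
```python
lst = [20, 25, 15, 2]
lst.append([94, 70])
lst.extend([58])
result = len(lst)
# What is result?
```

After line 1: lst = [20, 25, 15, 2]
After line 2 (append adds [94, 70] as single element): lst = [20, 25, 15, 2, [94, 70]]
After line 3 (extend unpacks [58], adds 58): lst = [20, 25, 15, 2, [94, 70], 58]
After line 4: result = len(lst) = 6

6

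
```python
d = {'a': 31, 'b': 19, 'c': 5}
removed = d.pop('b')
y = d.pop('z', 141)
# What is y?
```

After line 1: d = {'a': 31, 'b': 19, 'c': 5}
After line 2 (pop 'b' returns 19): d = {'a': 31, 'c': 5}, removed = 19
After line 3 (pop 'z' missing, returns default 141): d = {'a': 31, 'c': 5}, y = 141

141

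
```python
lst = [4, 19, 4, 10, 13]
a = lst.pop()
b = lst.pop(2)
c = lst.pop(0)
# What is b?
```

After line 1: lst = [4, 19, 4, 10, 13]
After line 2 (pop() -> a = 13): lst = [4, 19, 4, 10]
After line 3 (pop(2) -> b = 4): lst = [4, 19, 10]
After line 4 (pop(0) -> c = 4): lst = [19, 10]

4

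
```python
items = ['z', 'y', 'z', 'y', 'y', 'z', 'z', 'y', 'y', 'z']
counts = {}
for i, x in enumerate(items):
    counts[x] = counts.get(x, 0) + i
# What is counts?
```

Initial: counts = {}, items = ['z', 'y', 'z', 'y', 'y', 'z', 'z', 'y', 'y', 'z']
i=0, x='z': counts = {'z': 0}
i=1, x='y': counts = {'z': 0, 'y': 1}
i=2, x='z': counts = {'z': 2, 'y': 1}
i=3, x='y': counts = {'z': 2, 'y': 4}
i=4, x='y': counts = {'z': 2, 'y': 8}
i=5, x='z': counts = {'z': 7, 'y': 8}
i=6, x='z': counts = {'z': 13, 'y': 8}
i=7, x='y': counts = {'z': 13, 'y': 15}
i=8, x='y': counts = {'z': 13, 'y': 23}
i=9, x='z': counts = {'z': 22, 'y': 23}

{'z': 22, 'y': 23}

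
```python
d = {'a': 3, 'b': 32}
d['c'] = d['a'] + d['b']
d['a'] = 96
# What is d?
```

After line 1: d = {'a': 3, 'b': 32}
After line 2 (d['c'] = 3 + 32): d = {'a': 3, 'b': 32, 'c': 35}
After line 3: d = {'a': 96, 'b': 32, 'c': 35}

{'a': 96, 'b': 32, 'c': 35}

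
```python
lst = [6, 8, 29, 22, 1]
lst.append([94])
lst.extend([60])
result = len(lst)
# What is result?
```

After line 1: lst = [6, 8, 29, 22, 1]
After line 2 (append adds [94] as single element): lst = [6, 8, 29, 22, 1, [94]]
After line 3 (extend unpacks [60], adds 60): lst = [6, 8, 29, 22, 1, [94], 60]
After line 4: result = len(lst) = 7

7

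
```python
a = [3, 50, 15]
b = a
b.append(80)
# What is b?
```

After line 1: a = [3, 50, 15]
After line 2 (b = a is an alias, same object): a = [3, 50, 15], b = [3, 50, 15]
After line 3 (b.append mutates the shared list): a = [3, 50, 15, 80], b = [3, 50, 15, 80]

[3, 50, 15, 80]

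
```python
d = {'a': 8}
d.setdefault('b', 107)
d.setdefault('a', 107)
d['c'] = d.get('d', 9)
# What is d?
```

After line 1: d = {'a': 8}
After line 2 (setdefault adds 'b'=107): d = {'a': 8, 'b': 107}
After line 3 (setdefault 'a' no-op, already exists): d = {'a': 8, 'b': 107}
After line 4 (get('d', 9) returns default since 'd' not in d): d = {'a': 8, 'b': 107, 'c': 9}

{'a': 8, 'b': 107, 'c': 9}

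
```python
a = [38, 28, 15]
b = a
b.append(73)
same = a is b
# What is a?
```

After line 1: a = [38, 28, 15]
After line 2 (b = a is an alias, same object): a = [38, 28, 15], b = [38, 28, 15]
After line 3 (b.append mutates the shared list): a = [38, 28, 15, 73], b = [38, 28, 15, 73]
After line 4 (same = a is b; same object -> True): same = True

[38, 28, 15, 73]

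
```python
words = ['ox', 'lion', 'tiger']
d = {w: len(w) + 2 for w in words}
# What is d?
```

{'ox': 4, 'lion': 6, 'tiger': 7}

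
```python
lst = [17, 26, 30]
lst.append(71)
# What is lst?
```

[17, 26, 30, 71]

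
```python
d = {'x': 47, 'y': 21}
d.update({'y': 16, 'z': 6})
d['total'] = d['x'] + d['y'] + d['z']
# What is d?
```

After line 1: d = {'x': 47, 'y': 21}
After line 2 (y overwritten, z added): d = {'x': 47, 'y': 16, 'z': 6}
After line 3 (total = 47 + 16 + 6 = 69): d = {'x': 47, 'y': 16, 'z': 6, 'total': 69}

{'x': 47, 'y': 16, 'z': 6, 'total': 69}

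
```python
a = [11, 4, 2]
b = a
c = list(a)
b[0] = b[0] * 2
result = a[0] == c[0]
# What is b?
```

After line 1: a = [11, 4, 2]
After line 2 (b = a, alias): a = [11, 4, 2], b = [11, 4, 2]
After line 3 (c = list(a) is a copy, new object): c = [11, 4, 2]
After line 4 (b[0] = 11 * 2 = 22; mutates shared a/b): a = b = [22, 4, 2], c = [11, 4, 2]
After line 5 (a[0] = 22, c[0] = 11; result = False)

[22, 4, 2]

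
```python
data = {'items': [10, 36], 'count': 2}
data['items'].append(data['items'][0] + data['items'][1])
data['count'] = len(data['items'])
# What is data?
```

After line 1: data = {'items': [10, 36], 'count': 2}
After line 2 (append 10 + 36 = 46): data = {'items': [10, 36, 46], 'count': 2}
After line 3 (count = len(items) = 3): data = {'items': [10, 36, 46], 'count': 3}

{'items': [10, 36, 46], 'count': 3}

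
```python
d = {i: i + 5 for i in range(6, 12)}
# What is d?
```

{6: 11, 7: 12, 8: 13, 9: 14, 10: 15, 11: 16}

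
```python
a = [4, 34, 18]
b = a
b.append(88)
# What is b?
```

After line 1: a = [4, 34, 18]
After line 2 (b = a is an alias, same object): a = [4, 34, 18], b = [4, 34, 18]
After line 3 (b.append mutates the shared list): a = [4, 34, 18, 88], b = [4, 34, 18, 88]

[4, 34, 18, 88]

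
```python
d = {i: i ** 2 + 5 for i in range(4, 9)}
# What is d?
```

{4: 21, 5: 30, 6: 41, 7: 54, 8: 69}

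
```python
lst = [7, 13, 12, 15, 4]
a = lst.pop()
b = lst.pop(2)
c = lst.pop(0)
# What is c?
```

After line 1: lst = [7, 13, 12, 15, 4]
After line 2 (pop() -> a = 4): lst = [7, 13, 12, 15]
After line 3 (pop(2) -> b = 12): lst = [7, 13, 15]
After line 4 (pop(0) -> c = 7): lst = [13, 15]

7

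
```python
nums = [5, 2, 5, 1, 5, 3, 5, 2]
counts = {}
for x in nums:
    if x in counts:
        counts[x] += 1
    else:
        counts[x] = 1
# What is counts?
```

Initial: counts = {}, nums = [5, 2, 5, 1, 5, 3, 5, 2]
See 5: counts = {5: 1}
See 2: counts = {5: 1, 2: 1}
See 5: counts = {5: 2, 2: 1}
See 1: counts = {5: 2, 2: 1, 1: 1}
See 5: counts = {5: 3, 2: 1, 1: 1}
See 3: counts = {5: 3, 2: 1, 1: 1, 3: 1}
See 5: counts = {5: 4, 2: 1, 1: 1, 3: 1}
See 2: counts = {5: 4, 2: 2, 1: 1, 3: 1}

{5: 4, 2: 2, 1: 1, 3: 1}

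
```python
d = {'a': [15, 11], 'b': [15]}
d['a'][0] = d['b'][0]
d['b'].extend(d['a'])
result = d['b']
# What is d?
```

After line 1: d = {'a': [15, 11], 'b': [15]}
After line 2 (a[0] = b[0] = 15): d = {'a': [15, 11], 'b': [15]}
After line 3 (b.extend(a) appends [15, 11]): d = {'a': [15, 11], 'b': [15, 15, 11]}
After line 4: result = d['b'] = [15, 15, 11]

{'a': [15, 11], 'b': [15, 15, 11]}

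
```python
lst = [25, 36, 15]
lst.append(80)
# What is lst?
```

[25, 36, 15, 80]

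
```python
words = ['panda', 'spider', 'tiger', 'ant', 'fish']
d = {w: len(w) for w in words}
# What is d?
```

{'panda': 5, 'spider': 6, 'tiger': 5, 'ant': 3, 'fish': 4}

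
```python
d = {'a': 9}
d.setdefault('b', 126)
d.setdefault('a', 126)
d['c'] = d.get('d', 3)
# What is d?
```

After line 1: d = {'a': 9}
After line 2 (setdefault adds 'b'=126): d = {'a': 9, 'b': 126}
After line 3 (setdefault 'a' no-op, already exists): d = {'a': 9, 'b': 126}
After line 4 (get('d', 3) returns default since 'd' not in d): d = {'a': 9, 'b': 126, 'c': 3}

{'a': 9, 'b': 126, 'c': 3}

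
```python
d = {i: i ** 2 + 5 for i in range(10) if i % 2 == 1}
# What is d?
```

{1: 6, 3: 14, 5: 30, 7: 54, 9: 86}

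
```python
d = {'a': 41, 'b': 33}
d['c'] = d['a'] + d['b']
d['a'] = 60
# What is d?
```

After line 1: d = {'a': 41, 'b': 33}
After line 2 (d['c'] = 41 + 33): d = {'a': 41, 'b': 33, 'c': 74}
After line 3: d = {'a': 60, 'b': 33, 'c': 74}

{'a': 60, 'b': 33, 'c': 74}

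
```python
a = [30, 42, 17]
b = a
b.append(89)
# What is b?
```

After line 1: a = [30, 42, 17]
After line 2 (b = a is an alias, same object): a = [30, 42, 17], b = [30, 42, 17]
After line 3 (b.append mutates the shared list): a = [30, 42, 17, 89], b = [30, 42, 17, 89]

[30, 42, 17, 89]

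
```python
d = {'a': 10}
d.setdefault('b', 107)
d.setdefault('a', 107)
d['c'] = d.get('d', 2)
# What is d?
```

After line 1: d = {'a': 10}
After line 2 (setdefault adds 'b'=107): d = {'a': 10, 'b': 107}
After line 3 (setdefault 'a' no-op, already exists): d = {'a': 10, 'b': 107}
After line 4 (get('d', 2) returns default since 'd' not in d): d = {'a': 10, 'b': 107, 'c': 2}

{'a': 10, 'b': 107, 'c': 2}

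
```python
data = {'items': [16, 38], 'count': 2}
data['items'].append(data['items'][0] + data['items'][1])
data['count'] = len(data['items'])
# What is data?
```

After line 1: data = {'items': [16, 38], 'count': 2}
After line 2 (append 16 + 38 = 54): data = {'items': [16, 38, 54], 'count': 2}
After line 3 (count = len(items) = 3): data = {'items': [16, 38, 54], 'count': 3}

{'items': [16, 38, 54], 'count': 3}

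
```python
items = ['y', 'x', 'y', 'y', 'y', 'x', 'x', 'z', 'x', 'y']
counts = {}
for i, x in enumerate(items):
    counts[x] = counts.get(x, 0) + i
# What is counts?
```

Initial: counts = {}, items = ['y', 'x', 'y', 'y', 'y', 'x', 'x', 'z', 'x', 'y']
i=0, x='y': counts = {'y': 0}
i=1, x='x': counts = {'y': 0, 'x': 1}
i=2, x='y': counts = {'y': 2, 'x': 1}
i=3, x='y': counts = {'y': 5, 'x': 1}
i=4, x='y': counts = {'y': 9, 'x': 1}
i=5, x='x': counts = {'y': 9, 'x': 6}
i=6, x='x': counts = {'y': 9, 'x': 12}
i=7, x='z': counts = {'y': 9, 'x': 12, 'z': 7}
i=8, x='x': counts = {'y': 9, 'x': 20, 'z': 7}
i=9, x='y': counts = {'y': 18, 'x': 20, 'z': 7}

{'y': 18, 'x': 20, 'z': 7}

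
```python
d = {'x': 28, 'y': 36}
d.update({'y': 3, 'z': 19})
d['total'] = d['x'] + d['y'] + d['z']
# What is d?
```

After line 1: d = {'x': 28, 'y': 36}
After line 2 (y overwritten, z added): d = {'x': 28, 'y': 3, 'z': 19}
After line 3 (total = 28 + 3 + 19 = 50): d = {'x': 28, 'y': 3, 'z': 19, 'total': 50}

{'x': 28, 'y': 3, 'z': 19, 'total': 50}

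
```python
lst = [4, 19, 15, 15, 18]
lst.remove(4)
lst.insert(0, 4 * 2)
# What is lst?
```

After line 1: lst = [4, 19, 15, 15, 18]
After line 2 (remove first 4): lst = [19, 15, 15, 18]
After line 3 (insert 8 at index 0): lst = [8, 19, 15, 15, 18]

[8, 19, 15, 15, 18]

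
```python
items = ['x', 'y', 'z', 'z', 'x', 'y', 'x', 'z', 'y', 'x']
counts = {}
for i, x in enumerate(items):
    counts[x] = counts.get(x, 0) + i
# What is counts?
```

Initial: counts = {}, items = ['x', 'y', 'z', 'z', 'x', 'y', 'x', 'z', 'y', 'x']
i=0, x='x': counts = {'x': 0}
i=1, x='y': counts = {'x': 0, 'y': 1}
i=2, x='z': counts = {'x': 0, 'y': 1, 'z': 2}
i=3, x='z': counts = {'x': 0, 'y': 1, 'z': 5}
i=4, x='x': counts = {'x': 4, 'y': 1, 'z': 5}
i=5, x='y': counts = {'x': 4, 'y': 6, 'z': 5}
i=6, x='x': counts = {'x': 10, 'y': 6, 'z': 5}
i=7, x='z': counts = {'x': 10, 'y': 6, 'z': 12}
i=8, x='y': counts = {'x': 10, 'y': 14, 'z': 12}
i=9, x='x': counts = {'x': 19, 'y': 14, 'z': 12}

{'x': 19, 'y': 14, 'z': 12}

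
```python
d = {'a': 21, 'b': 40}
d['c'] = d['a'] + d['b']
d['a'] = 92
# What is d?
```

After line 1: d = {'a': 21, 'b': 40}
After line 2 (d['c'] = 21 + 40): d = {'a': 21, 'b': 40, 'c': 61}
After line 3: d = {'a': 92, 'b': 40, 'c': 61}

{'a': 92, 'b': 40, 'c': 61}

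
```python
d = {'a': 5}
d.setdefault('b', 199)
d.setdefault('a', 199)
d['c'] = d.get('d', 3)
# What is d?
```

After line 1: d = {'a': 5}
After line 2 (setdefault adds 'b'=199): d = {'a': 5, 'b': 199}
After line 3 (setdefault 'a' no-op, already exists): d = {'a': 5, 'b': 199}
After line 4 (get('d', 3) returns default since 'd' not in d): d = {'a': 5, 'b': 199, 'c': 3}

{'a': 5, 'b': 199, 'c': 3}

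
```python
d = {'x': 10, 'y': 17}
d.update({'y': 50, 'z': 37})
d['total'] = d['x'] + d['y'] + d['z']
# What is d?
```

After line 1: d = {'x': 10, 'y': 17}
After line 2 (y overwritten, z added): d = {'x': 10, 'y': 50, 'z': 37}
After line 3 (total = 10 + 50 + 37 = 97): d = {'x': 10, 'y': 50, 'z': 37, 'total': 97}

{'x': 10, 'y': 50, 'z': 37, 'total': 97}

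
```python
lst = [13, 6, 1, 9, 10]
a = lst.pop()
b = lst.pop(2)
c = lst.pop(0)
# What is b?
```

After line 1: lst = [13, 6, 1, 9, 10]
After line 2 (pop() -> a = 10): lst = [13, 6, 1, 9]
After line 3 (pop(2) -> b = 1): lst = [13, 6, 9]
After line 4 (pop(0) -> c = 13): lst = [6, 9]

1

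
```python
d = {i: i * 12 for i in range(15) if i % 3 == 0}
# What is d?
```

{0: 0, 3: 36, 6: 72, 9: 108, 12: 144}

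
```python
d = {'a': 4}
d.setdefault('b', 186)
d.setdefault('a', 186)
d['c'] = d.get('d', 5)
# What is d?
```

After line 1: d = {'a': 4}
After line 2 (setdefault adds 'b'=186): d = {'a': 4, 'b': 186}
After line 3 (setdefault 'a' no-op, already exists): d = {'a': 4, 'b': 186}
After line 4 (get('d', 5) returns default since 'd' not in d): d = {'a': 4, 'b': 186, 'c': 5}

{'a': 4, 'b': 186, 'c': 5}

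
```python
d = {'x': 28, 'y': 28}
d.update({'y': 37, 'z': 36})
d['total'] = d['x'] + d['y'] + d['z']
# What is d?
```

After line 1: d = {'x': 28, 'y': 28}
After line 2 (y overwritten, z added): d = {'x': 28, 'y': 37, 'z': 36}
After line 3 (total = 28 + 37 + 36 = 101): d = {'x': 28, 'y': 37, 'z': 36, 'total': 101}

{'x': 28, 'y': 37, 'z': 36, 'total': 101}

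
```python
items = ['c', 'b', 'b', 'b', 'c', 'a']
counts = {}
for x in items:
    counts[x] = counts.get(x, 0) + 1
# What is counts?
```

Initial: counts = {}, items = ['c', 'b', 'b', 'b', 'c', 'a']
See 'c': counts = {'c': 1}
See 'b': counts = {'c': 1, 'b': 1}
See 'b': counts = {'c': 1, 'b': 2}
See 'b': counts = {'c': 1, 'b': 3}
See 'c': counts = {'c': 2, 'b': 3}
See 'a': counts = {'c': 2, 'b': 3, 'a': 1}

{'c': 2, 'b': 3, 'a': 1}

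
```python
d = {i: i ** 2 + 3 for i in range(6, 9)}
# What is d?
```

{6: 39, 7: 52, 8: 67}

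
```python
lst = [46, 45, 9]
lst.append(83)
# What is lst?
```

[46, 45, 9, 83]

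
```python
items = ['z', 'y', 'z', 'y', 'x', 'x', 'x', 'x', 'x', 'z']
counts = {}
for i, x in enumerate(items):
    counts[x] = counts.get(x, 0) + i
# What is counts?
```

Initial: counts = {}, items = ['z', 'y', 'z', 'y', 'x', 'x', 'x', 'x', 'x', 'z']
i=0, x='z': counts = {'z': 0}
i=1, x='y': counts = {'z': 0, 'y': 1}
i=2, x='z': counts = {'z': 2, 'y': 1}
i=3, x='y': counts = {'z': 2, 'y': 4}
i=4, x='x': counts = {'z': 2, 'y': 4, 'x': 4}
i=5, x='x': counts = {'z': 2, 'y': 4, 'x': 9}
i=6, x='x': counts = {'z': 2, 'y': 4, 'x': 15}
i=7, x='x': counts = {'z': 2, 'y': 4, 'x': 22}
i=8, x='x': counts = {'z': 2, 'y': 4, 'x': 30}
i=9, x='z': counts = {'z': 11, 'y': 4, 'x': 30}

{'z': 11, 'y': 4, 'x': 30}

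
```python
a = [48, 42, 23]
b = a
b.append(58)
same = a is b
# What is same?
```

After line 1: a = [48, 42, 23]
After line 2 (b = a is an alias, same object): a = [48, 42, 23], b = [48, 42, 23]
After line 3 (b.append mutates the shared list): a = [48, 42, 23, 58], b = [48, 42, 23, 58]
After line 4 (same = a is b; same object -> True): same = True

True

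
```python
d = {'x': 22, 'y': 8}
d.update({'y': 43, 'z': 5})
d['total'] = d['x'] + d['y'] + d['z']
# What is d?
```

After line 1: d = {'x': 22, 'y': 8}
After line 2 (y overwritten, z added): d = {'x': 22, 'y': 43, 'z': 5}
After line 3 (total = 22 + 43 + 5 = 70): d = {'x': 22, 'y': 43, 'z': 5, 'total': 70}

{'x': 22, 'y': 43, 'z': 5, 'total': 70}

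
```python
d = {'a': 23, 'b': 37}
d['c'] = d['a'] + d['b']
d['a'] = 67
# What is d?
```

After line 1: d = {'a': 23, 'b': 37}
After line 2 (d['c'] = 23 + 37): d = {'a': 23, 'b': 37, 'c': 60}
After line 3: d = {'a': 67, 'b': 37, 'c': 60}

{'a': 67, 'b': 37, 'c': 60}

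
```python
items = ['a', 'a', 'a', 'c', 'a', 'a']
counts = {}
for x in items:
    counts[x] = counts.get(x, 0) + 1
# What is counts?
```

Initial: counts = {}, items = ['a', 'a', 'a', 'c', 'a', 'a']
See 'a': counts = {'a': 1}
See 'a': counts = {'a': 2}
See 'a': counts = {'a': 3}
See 'c': counts = {'a': 3, 'c': 1}
See 'a': counts = {'a': 4, 'c': 1}
See 'a': counts = {'a': 5, 'c': 1}

{'a': 5, 'c': 1}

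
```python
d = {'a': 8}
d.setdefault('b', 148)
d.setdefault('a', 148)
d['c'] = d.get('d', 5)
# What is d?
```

After line 1: d = {'a': 8}
After line 2 (setdefault adds 'b'=148): d = {'a': 8, 'b': 148}
After line 3 (setdefault 'a' no-op, already exists): d = {'a': 8, 'b': 148}
After line 4 (get('d', 5) returns default since 'd' not in d): d = {'a': 8, 'b': 148, 'c': 5}

{'a': 8, 'b': 148, 'c': 5}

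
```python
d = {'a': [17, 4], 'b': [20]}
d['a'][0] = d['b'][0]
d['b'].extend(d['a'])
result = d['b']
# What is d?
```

After line 1: d = {'a': [17, 4], 'b': [20]}
After line 2 (a[0] = b[0] = 20): d = {'a': [20, 4], 'b': [20]}
After line 3 (b.extend(a) appends [20, 4]): d = {'a': [20, 4], 'b': [20, 20, 4]}
After line 4: result = d['b'] = [20, 20, 4]

{'a': [20, 4], 'b': [20, 20, 4]}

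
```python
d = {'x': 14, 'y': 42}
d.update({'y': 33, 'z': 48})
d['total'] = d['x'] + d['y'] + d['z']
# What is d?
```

After line 1: d = {'x': 14, 'y': 42}
After line 2 (y overwritten, z added): d = {'x': 14, 'y': 33, 'z': 48}
After line 3 (total = 14 + 33 + 48 = 95): d = {'x': 14, 'y': 33, 'z': 48, 'total': 95}

{'x': 14, 'y': 33, 'z': 48, 'total': 95}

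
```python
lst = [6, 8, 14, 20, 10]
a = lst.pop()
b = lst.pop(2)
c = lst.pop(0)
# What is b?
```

After line 1: lst = [6, 8, 14, 20, 10]
After line 2 (pop() -> a = 10): lst = [6, 8, 14, 20]
After line 3 (pop(2) -> b = 14): lst = [6, 8, 20]
After line 4 (pop(0) -> c = 6): lst = [8, 20]

14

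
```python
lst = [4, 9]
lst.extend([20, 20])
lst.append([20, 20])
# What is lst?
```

After line 1: lst = [4, 9]
After line 2 (extend unpacks [20, 20]): lst = [4, 9, 20, 20]
After line 3 (append adds [20, 20] as single element): lst = [4, 9, 20, 20, [20, 20]]

[4, 9, 20, 20, [20, 20]]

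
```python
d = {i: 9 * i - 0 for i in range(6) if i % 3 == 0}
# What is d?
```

{0: 0, 3: 27}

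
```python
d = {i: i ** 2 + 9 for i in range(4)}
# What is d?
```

{0: 9, 1: 10, 2: 13, 3: 18}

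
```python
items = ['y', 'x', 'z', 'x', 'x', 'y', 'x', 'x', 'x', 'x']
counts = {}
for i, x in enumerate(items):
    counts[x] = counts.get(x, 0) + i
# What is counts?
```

Initial: counts = {}, items = ['y', 'x', 'z', 'x', 'x', 'y', 'x', 'x', 'x', 'x']
i=0, x='y': counts = {'y': 0}
i=1, x='x': counts = {'y': 0, 'x': 1}
i=2, x='z': counts = {'y': 0, 'x': 1, 'z': 2}
i=3, x='x': counts = {'y': 0, 'x': 4, 'z': 2}
i=4, x='x': counts = {'y': 0, 'x': 8, 'z': 2}
i=5, x='y': counts = {'y': 5, 'x': 8, 'z': 2}
i=6, x='x': counts = {'y': 5, 'x': 14, 'z': 2}
i=7, x='x': counts = {'y': 5, 'x': 21, 'z': 2}
i=8, x='x': counts = {'y': 5, 'x': 29, 'z': 2}
i=9, x='x': counts = {'y': 5, 'x': 38, 'z': 2}

{'y': 5, 'x': 38, 'z': 2}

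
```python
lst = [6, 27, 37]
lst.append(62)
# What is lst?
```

[6, 27, 37, 62]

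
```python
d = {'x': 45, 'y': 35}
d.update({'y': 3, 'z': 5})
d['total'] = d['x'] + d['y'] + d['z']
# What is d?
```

After line 1: d = {'x': 45, 'y': 35}
After line 2 (y overwritten, z added): d = {'x': 45, 'y': 3, 'z': 5}
After line 3 (total = 45 + 3 + 5 = 53): d = {'x': 45, 'y': 3, 'z': 5, 'total': 53}

{'x': 45, 'y': 3, 'z': 5, 'total': 53}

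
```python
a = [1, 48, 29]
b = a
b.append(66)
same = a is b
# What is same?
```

After line 1: a = [1, 48, 29]
After line 2 (b = a is an alias, same object): a = [1, 48, 29], b = [1, 48, 29]
After line 3 (b.append mutates the shared list): a = [1, 48, 29, 66], b = [1, 48, 29, 66]
After line 4 (same = a is b; same object -> True): same = True

True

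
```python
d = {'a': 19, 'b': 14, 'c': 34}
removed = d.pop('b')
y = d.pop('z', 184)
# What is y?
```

After line 1: d = {'a': 19, 'b': 14, 'c': 34}
After line 2 (pop 'b' returns 14): d = {'a': 19, 'c': 34}, removed = 14
After line 3 (pop 'z' missing, returns default 184): d = {'a': 19, 'c': 34}, y = 184

184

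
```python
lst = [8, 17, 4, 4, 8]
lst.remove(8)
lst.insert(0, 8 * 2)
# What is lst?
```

After line 1: lst = [8, 17, 4, 4, 8]
After line 2 (remove first 8): lst = [17, 4, 4, 8]
After line 3 (insert 16 at index 0): lst = [16, 17, 4, 4, 8]

[16, 17, 4, 4, 8]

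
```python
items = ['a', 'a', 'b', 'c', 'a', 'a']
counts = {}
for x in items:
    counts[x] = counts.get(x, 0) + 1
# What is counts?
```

Initial: counts = {}, items = ['a', 'a', 'b', 'c', 'a', 'a']
See 'a': counts = {'a': 1}
See 'a': counts = {'a': 2}
See 'b': counts = {'a': 2, 'b': 1}
See 'c': counts = {'a': 2, 'b': 1, 'c': 1}
See 'a': counts = {'a': 3, 'b': 1, 'c': 1}
See 'a': counts = {'a': 4, 'b': 1, 'c': 1}

{'a': 4, 'b': 1, 'c': 1}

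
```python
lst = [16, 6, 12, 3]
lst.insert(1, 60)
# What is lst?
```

[16, 60, 6, 12, 3]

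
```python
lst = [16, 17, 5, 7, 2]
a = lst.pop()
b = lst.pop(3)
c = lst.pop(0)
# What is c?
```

After line 1: lst = [16, 17, 5, 7, 2]
After line 2 (pop() -> a = 2): lst = [16, 17, 5, 7]
After line 3 (pop(3) -> b = 7): lst = [16, 17, 5]
After line 4 (pop(0) -> c = 16): lst = [17, 5]

16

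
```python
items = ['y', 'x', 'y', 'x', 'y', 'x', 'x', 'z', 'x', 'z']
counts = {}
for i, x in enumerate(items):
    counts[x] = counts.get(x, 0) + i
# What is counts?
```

Initial: counts = {}, items = ['y', 'x', 'y', 'x', 'y', 'x', 'x', 'z', 'x', 'z']
i=0, x='y': counts = {'y': 0}
i=1, x='x': counts = {'y': 0, 'x': 1}
i=2, x='y': counts = {'y': 2, 'x': 1}
i=3, x='x': counts = {'y': 2, 'x': 4}
i=4, x='y': counts = {'y': 6, 'x': 4}
i=5, x='x': counts = {'y': 6, 'x': 9}
i=6, x='x': counts = {'y': 6, 'x': 15}
i=7, x='z': counts = {'y': 6, 'x': 15, 'z': 7}
i=8, x='x': counts = {'y': 6, 'x': 23, 'z': 7}
i=9, x='z': counts = {'y': 6, 'x': 23, 'z': 16}

{'y': 6, 'x': 23, 'z': 16}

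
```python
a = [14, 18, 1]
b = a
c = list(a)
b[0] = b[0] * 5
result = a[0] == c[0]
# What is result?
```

After line 1: a = [14, 18, 1]
After line 2 (b = a, alias): a = [14, 18, 1], b = [14, 18, 1]
After line 3 (c = list(a) is a copy, new object): c = [14, 18, 1]
After line 4 (b[0] = 14 * 5 = 70; mutates shared a/b): a = b = [70, 18, 1], c = [14, 18, 1]
After line 5 (a[0] = 70, c[0] = 14; result = False)

False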